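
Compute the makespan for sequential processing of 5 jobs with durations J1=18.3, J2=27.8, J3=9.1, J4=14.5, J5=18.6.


Sequential makespan: sum all processing times
= 18.3 + 27.8 + 9.1 + 14.5 + 18.6
= 88.3 time units


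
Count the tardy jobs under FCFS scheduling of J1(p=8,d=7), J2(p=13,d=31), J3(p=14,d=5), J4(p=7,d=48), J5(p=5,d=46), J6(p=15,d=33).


Completion vs due date:
  J1: C=8, d=7 → TARDY
  J2: C=21, d=31 → on time
  J3: C=35, d=5 → TARDY
  J4: C=42, d=48 → on time
  J5: C=47, d=46 → TARDY
  J6: C=62, d=33 → TARDY
Tardy jobs: J1, J3, J5, J6
Count = 4


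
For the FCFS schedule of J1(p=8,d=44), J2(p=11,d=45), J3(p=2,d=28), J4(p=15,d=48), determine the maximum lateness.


Lateness per job (L = C - d):
  J1: C=8, d=44, L=-36
  J2: C=19, d=45, L=-26
  J3: C=21, d=28, L=-7
  J4: C=36, d=48, L=-12
Lmax = max(-36, -26, -7, -12)
= -7


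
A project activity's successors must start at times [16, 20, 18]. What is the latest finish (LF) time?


LF = min of all successor start times
Successors start at: [16, 20, 18]
LF = min(16, 20, 18)
= 16


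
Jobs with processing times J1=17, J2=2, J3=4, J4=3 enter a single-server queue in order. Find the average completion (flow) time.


Completion times:
  J1: completes at 17
  J2: completes at 19
  J3: completes at 23
  J4: completes at 26
Sum = 85
Average = 85/4
= 21.25


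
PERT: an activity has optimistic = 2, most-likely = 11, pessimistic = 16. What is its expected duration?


te = (o + 4m + p) / 6
= (2 + 4×11 + 16) / 6
= (2 + 44 + 16) / 6
= 62 / 6
= 10.33


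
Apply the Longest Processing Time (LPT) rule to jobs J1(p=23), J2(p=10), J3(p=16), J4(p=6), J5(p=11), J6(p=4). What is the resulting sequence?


LPT: sort by longest processing time first
  J1: p=23
  J3: p=16
  J5: p=11
  J2: p=10
  J4: p=6
  J6: p=4
Order: J1 → J3 → J5 → J2 → J4 → J6


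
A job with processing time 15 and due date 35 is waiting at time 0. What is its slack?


Slack = due - current_time - processing
= 35 - 0 - 15
= 20


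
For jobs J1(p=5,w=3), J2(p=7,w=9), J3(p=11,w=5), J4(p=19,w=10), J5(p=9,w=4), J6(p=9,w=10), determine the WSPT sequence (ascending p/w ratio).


WSPT (Smith's rule): sort by p/w ascending
  J2: p/w = 7/9 = 0.778
  J6: p/w = 9/10 = 0.900
  J1: p/w = 5/3 = 1.667
  J4: p/w = 19/10 = 1.900
  J3: p/w = 11/5 = 2.200
  J5: p/w = 9/4 = 2.250
Order: J2 → J6 → J1 → J4 → J3 → J5


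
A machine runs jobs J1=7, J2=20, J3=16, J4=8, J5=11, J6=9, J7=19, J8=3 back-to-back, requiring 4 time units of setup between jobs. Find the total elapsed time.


Makespan = Σ processing + (n-1) × setup
= (7 + 20 + 16 + 8 + 11 + 9 + 19 + 3) + (8-1)×4
= 93 + 28
= 121 time units


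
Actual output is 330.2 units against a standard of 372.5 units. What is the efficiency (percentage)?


Efficiency = (actual / standard) × 100
= (330.2 / 372.5) × 100
= 88.6%


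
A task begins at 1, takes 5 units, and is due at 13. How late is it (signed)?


Completion = 1 + 5 = 6
Lateness = C - d = 6 - 13
= -7


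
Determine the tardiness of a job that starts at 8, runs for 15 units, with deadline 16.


Completion = start + processing = 8 + 15 = 23
Tardiness = max(0, C - d) = max(0, 23 - 16)
= max(0, 7)
= 7


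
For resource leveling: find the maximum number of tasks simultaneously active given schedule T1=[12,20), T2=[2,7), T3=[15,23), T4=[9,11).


Check each time point for overlaps:
  t=15: 2 tasks active (T1, T3)
Max concurrent = 2


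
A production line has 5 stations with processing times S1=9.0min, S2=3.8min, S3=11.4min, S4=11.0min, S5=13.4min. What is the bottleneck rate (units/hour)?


Bottleneck = longest station time
Station times: [9.0, 3.8, 11.4, 11.0, 13.4]
Max = 13.4 min
Rate = 60 / 13.4
= 4.48 units/hour (bottleneck: 13.4min)


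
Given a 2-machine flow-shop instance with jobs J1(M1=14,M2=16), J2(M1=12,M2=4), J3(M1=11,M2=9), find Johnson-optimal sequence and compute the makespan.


Johnson's rule:
Group 1 (M1≤M2, sort by M1): ['J1']
Group 2 (M1>M2, sort desc M2): ['J3', 'J2']
Sequence: J1 → J3 → J2
Makespan calculation:
  J1: M1 done=14, M2 done=30
  J3: M1 done=25, M2 done=39
  J2: M1 done=37, M2 done=43
= Sequence: J1 → J3 → J2, Makespan: 43


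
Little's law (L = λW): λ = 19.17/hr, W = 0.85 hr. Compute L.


Little's law: L = λ × W
= 19.17 × 0.85
= 16.29


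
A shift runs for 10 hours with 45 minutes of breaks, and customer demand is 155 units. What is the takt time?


Available = 10×60 - 45 = 555 min
Takt time = 555 / 155
= 3.58 min/unit


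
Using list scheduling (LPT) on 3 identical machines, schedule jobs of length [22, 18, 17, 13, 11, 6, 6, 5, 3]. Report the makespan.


Jobs (LPT sorted): [22, 18, 17, 13, 11, 6, 6, 5, 3]
Machines: 3
  J=22 → Machine 1 (load: 0+22=22)
  J=18 → Machine 2 (load: 0+18=18)
  J=17 → Machine 3 (load: 0+17=17)
  J=13 → Machine 3 (load: 17+13=30)
  J=11 → Machine 2 (load: 18+11=29)
  J=6 → Machine 1 (load: 22+6=28)
  J=6 → Machine 1 (load: 28+6=34)
  J=5 → Machine 2 (load: 29+5=34)
  J=3 → Machine 3 (load: 30+3=33)
Machine loads: [34, 34, 33]
Makespan = max = 34 time units


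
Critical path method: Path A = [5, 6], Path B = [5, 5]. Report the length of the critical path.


Path A: 5 + 6 = 11
Path B: 5 + 5 = 10
Critical path = longest = max(11, 10)
= 11 (Path A)


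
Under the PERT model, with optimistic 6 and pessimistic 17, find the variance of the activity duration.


σ² = ((p - o) / 6)² = (p - o)² / 36
= (17 - 6)² / 36
= 11² / 36
= 121 / 36
= 3.3611


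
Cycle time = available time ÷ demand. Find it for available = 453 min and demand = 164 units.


Cycle time = available time / demand
= 453 / 164
= 2.76 min/unit


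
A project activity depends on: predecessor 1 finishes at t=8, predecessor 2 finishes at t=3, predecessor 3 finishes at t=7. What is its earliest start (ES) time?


ES = max of all predecessor completion times
Predecessors: [8, 3, 7]
ES = max(8, 3, 7)
= 8


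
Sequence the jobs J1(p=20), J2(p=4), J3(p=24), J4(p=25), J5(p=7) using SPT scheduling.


SPT: sort by shortest processing time
  J2: p=4
  J5: p=7
  J1: p=20
  J3: p=24
  J4: p=25
Order: J2 → J5 → J1 → J3 → J4


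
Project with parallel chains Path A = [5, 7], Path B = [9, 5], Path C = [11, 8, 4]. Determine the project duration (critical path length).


Path A: 5 + 7 = 12
Path B: 9 + 5 = 14
Path C: 11 + 8 + 4 = 23
Critical path = longest = max(12, 14, 23)
= 23 (Path C)


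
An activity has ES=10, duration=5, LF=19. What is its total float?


EF = ES + duration = 10 + 5 = 15
LS = LF - duration = 19 - 5 = 14
Total Float = LF - EF = 19 - 15
(or LS - ES = 14 - 10)
= 4


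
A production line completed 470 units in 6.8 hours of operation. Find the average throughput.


Throughput = units / time
= 470 / 6.8
= 69.1 units/hour


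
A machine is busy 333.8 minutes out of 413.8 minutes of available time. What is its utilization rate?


Utilization = busy / total × 100
= 333.8 / 413.8 × 100
= 80.7%


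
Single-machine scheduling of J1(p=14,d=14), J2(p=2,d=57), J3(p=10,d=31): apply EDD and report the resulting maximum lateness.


EDD order: J1 → J3 → J2
Completion and lateness:
  J1: C=14, d=14, L=14-14=0
  J3: C=24, d=31, L=24-31=-7
  J2: C=26, d=57, L=26-57=-31
Lmax = max(0, -7, -31)
= 0


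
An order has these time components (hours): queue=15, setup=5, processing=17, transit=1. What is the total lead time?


Lead time = queue + setup + processing + transit
= 15 + 5 + 17 + 1
= 38 hours


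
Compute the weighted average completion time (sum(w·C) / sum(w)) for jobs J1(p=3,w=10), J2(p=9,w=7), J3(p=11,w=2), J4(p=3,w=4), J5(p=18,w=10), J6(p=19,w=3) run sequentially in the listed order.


Completion times:
  J1: C=3, w×C=10×3=30
  J2: C=12, w×C=7×12=84
  J3: C=23, w×C=2×23=46
  J4: C=26, w×C=4×26=104
  J5: C=44, w×C=10×44=440
  J6: C=63, w×C=3×63=189
Sum w×C = 893
Sum w = 36
Weighted avg = 893/36
= 24.81


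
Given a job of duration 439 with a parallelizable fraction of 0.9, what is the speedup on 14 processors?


Amdahl's law: T_p = T × ((1-p) + p/N)
= 439 × ((1-0.9) + 0.9/14)
= 439 × (0.10 + 0.0643)
= 439 × 0.1643
= 72.12
Speedup = 439/72.12
= 6.09×


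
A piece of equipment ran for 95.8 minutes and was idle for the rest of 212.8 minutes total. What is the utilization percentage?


Utilization = busy / total × 100
= 95.8 / 212.8 × 100
= 45.0%


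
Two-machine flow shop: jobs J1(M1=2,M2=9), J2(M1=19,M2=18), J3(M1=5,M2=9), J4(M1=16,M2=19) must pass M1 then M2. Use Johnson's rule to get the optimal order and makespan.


Johnson's rule:
Group 1 (M1≤M2, sort by M1): ['J1', 'J3', 'J4']
Group 2 (M1>M2, sort desc M2): ['J2']
Sequence: J1 → J3 → J4 → J2
Makespan calculation:
  J1: M1 done=2, M2 done=11
  J3: M1 done=7, M2 done=20
  J4: M1 done=23, M2 done=42
  J2: M1 done=42, M2 done=60
= Sequence: J1 → J3 → J4 → J2, Makespan: 60


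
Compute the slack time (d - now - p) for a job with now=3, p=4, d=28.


Slack = due - current_time - processing
= 28 - 3 - 4
= 21


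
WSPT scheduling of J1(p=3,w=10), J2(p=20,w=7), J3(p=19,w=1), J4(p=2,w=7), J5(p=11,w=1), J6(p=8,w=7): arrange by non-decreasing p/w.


WSPT (Smith's rule): sort by p/w ascending
  J4: p/w = 2/7 = 0.286
  J1: p/w = 3/10 = 0.300
  J6: p/w = 8/7 = 1.143
  J2: p/w = 20/7 = 2.857
  J5: p/w = 11/1 = 11.000
  J3: p/w = 19/1 = 19.000
Order: J4 → J1 → J6 → J2 → J5 → J3


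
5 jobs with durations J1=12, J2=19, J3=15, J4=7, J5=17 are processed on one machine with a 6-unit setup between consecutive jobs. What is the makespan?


Makespan = Σ processing + (n-1) × setup
= (12 + 19 + 15 + 7 + 17) + (5-1)×6
= 70 + 24
= 94 time units


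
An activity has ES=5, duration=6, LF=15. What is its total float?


EF = ES + duration = 5 + 6 = 11
LS = LF - duration = 15 - 6 = 9
Total Float = LF - EF = 15 - 11
(or LS - ES = 9 - 5)
= 4


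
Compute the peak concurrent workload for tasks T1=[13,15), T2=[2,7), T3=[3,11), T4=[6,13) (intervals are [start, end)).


Check each time point for overlaps:
  t=6: 3 tasks active (T2, T3, T4)
Max concurrent = 3


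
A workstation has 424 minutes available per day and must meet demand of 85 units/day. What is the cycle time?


Cycle time = available time / demand
= 424 / 85
= 4.99 min/unit


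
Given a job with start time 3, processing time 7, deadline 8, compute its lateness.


Completion = 3 + 7 = 10
Lateness = C - d = 10 - 8
= 2


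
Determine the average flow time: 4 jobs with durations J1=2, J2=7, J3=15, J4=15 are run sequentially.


Completion times:
  J1: completes at 2
  J2: completes at 9
  J3: completes at 24
  J4: completes at 39
Sum = 74
Average = 74/4
= 18.50


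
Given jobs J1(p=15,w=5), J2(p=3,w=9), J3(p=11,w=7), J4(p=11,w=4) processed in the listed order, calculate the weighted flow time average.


Completion times:
  J1: C=15, w×C=5×15=75
  J2: C=18, w×C=9×18=162
  J3: C=29, w×C=7×29=203
  J4: C=40, w×C=4×40=160
Sum w×C = 600
Sum w = 25
Weighted avg = 600/25
= 24.00


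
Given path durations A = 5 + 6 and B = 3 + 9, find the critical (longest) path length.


Path A: 5 + 6 = 11
Path B: 3 + 9 = 12
Critical path = longest = max(11, 12)
= 12 (Path B)


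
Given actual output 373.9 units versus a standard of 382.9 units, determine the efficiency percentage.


Efficiency = (actual / standard) × 100
= (373.9 / 382.9) × 100
= 97.6%


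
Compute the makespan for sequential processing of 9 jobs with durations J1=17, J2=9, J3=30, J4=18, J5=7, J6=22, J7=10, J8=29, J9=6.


Sequential makespan: sum all processing times
= 17 + 9 + 30 + 18 + 7 + 22 + 10 + 29 + 6
= 148 time units


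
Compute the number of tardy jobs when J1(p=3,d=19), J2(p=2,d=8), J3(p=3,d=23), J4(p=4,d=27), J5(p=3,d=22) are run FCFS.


Completion vs due date:
  J1: C=3, d=19 → on time
  J2: C=5, d=8 → on time
  J3: C=8, d=23 → on time
  J4: C=12, d=27 → on time
  J5: C=15, d=22 → on time
Tardy jobs: none
Count = 0


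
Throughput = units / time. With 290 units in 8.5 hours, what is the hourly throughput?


Throughput = units / time
= 290 / 8.5
= 34.1 units/hour


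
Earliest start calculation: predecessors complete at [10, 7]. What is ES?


ES = max of all predecessor completion times
Predecessors: [10, 7]
ES = max(10, 7)
= 10


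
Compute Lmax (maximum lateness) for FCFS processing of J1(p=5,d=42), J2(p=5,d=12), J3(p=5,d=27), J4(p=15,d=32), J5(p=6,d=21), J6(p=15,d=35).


Lateness per job (L = C - d):
  J1: C=5, d=42, L=-37
  J2: C=10, d=12, L=-2
  J3: C=15, d=27, L=-12
  J4: C=30, d=32, L=-2
  J5: C=36, d=21, L=15
  J6: C=51, d=35, L=16
Lmax = max(-37, -2, -12, -2, 15, 16)
= 16


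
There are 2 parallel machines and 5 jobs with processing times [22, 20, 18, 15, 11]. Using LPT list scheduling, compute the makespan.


Jobs (LPT sorted): [22, 20, 18, 15, 11]
Machines: 2
  J=22 → Machine 1 (load: 0+22=22)
  J=20 → Machine 2 (load: 0+20=20)
  J=18 → Machine 2 (load: 20+18=38)
  J=15 → Machine 1 (load: 22+15=37)
  J=11 → Machine 1 (load: 37+11=48)
Machine loads: [48, 38]
Makespan = max = 48 time units


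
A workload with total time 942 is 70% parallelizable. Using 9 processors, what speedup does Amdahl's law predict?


Amdahl's law: T_p = T × ((1-p) + p/N)
= 942 × ((1-0.7) + 0.7/9)
= 942 × (0.30 + 0.0778)
= 942 × 0.3778
= 355.87
Speedup = 942/355.87
= 2.65×


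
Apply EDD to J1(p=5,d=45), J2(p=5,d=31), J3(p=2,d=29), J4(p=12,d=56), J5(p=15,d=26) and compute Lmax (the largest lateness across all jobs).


EDD order: J5 → J3 → J2 → J1 → J4
Completion and lateness:
  J5: C=15, d=26, L=15-26=-11
  J3: C=17, d=29, L=17-29=-12
  J2: C=22, d=31, L=22-31=-9
  J1: C=27, d=45, L=27-45=-18
  J4: C=39, d=56, L=39-56=-17
Lmax = max(-11, -12, -9, -18, -17)
= -9


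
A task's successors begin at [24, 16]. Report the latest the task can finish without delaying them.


LF = min of all successor start times
Successors start at: [24, 16]
LF = min(24, 16)
= 16


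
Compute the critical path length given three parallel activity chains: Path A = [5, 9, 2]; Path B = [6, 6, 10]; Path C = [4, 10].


Path A: 5 + 9 + 2 = 16
Path B: 6 + 6 + 10 = 22
Path C: 4 + 10 = 14
Critical path = longest = max(16, 22, 14)
= 22 (Path B)


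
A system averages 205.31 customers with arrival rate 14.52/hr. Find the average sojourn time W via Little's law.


Little's law: L = λW → W = L / λ
= 205.31 / 14.52
= 14.14 hours


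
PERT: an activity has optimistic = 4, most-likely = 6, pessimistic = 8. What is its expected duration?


te = (o + 4m + p) / 6
= (4 + 4×6 + 8) / 6
= (4 + 24 + 8) / 6
= 36 / 6
= 6.00


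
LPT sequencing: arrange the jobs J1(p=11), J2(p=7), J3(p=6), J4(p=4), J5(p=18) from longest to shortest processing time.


LPT: sort by longest processing time first
  J5: p=18
  J1: p=11
  J2: p=7
  J3: p=6
  J4: p=4
Order: J5 → J1 → J2 → J3 → J4


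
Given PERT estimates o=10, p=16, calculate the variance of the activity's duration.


σ² = ((p - o) / 6)² = (p - o)² / 36
= (16 - 10)² / 36
= 6² / 36
= 36 / 36
= 1.0000


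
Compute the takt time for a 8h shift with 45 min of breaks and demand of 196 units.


Available = 8×60 - 45 = 435 min
Takt time = 435 / 196
= 2.22 min/unit


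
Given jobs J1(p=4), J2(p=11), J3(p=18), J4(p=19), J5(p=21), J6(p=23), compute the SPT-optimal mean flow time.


SPT order: J1 → J2 → J3 → J4 → J5 → J6
Completion times:
  J1: C=4
  J2: C=15
  J3: C=33
  J4: C=52
  J5: C=73
  J6: C=96
Sum = 273, n = 6
Mean flow = 273/6
= 45.50


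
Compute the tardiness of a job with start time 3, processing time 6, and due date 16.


Completion = start + processing = 3 + 6 = 9
Tardiness = max(0, C - d) = max(0, 9 - 16)
= max(0, -7)
= 0


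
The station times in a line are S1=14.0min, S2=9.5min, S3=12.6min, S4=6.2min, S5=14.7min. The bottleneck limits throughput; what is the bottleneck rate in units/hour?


Bottleneck = longest station time
Station times: [14.0, 9.5, 12.6, 6.2, 14.7]
Max = 14.7 min
Rate = 60 / 14.7
= 4.08 units/hour (bottleneck: 14.7min)


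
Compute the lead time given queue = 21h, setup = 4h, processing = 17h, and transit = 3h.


Lead time = queue + setup + processing + transit
= 21 + 4 + 17 + 3
= 45 hours


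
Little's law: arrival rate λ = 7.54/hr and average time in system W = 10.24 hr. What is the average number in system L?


Little's law: L = λ × W
= 7.54 × 10.24
= 77.21


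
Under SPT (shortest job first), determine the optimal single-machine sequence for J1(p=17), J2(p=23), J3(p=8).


SPT: sort by shortest processing time
  J3: p=8
  J1: p=17
  J2: p=23
Order: J3 → J1 → J2


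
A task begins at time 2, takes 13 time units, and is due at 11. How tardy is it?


Completion = start + processing = 2 + 13 = 15
Tardiness = max(0, C - d) = max(0, 15 - 11)
= max(0, 4)
= 4


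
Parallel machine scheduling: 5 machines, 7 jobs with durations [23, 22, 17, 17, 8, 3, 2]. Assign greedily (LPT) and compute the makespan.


Jobs (LPT sorted): [23, 22, 17, 17, 8, 3, 2]
Machines: 5
  J=23 → Machine 1 (load: 0+23=23)
  J=22 → Machine 2 (load: 0+22=22)
  J=17 → Machine 3 (load: 0+17=17)
  J=17 → Machine 4 (load: 0+17=17)
  J=8 → Machine 5 (load: 0+8=8)
  J=3 → Machine 5 (load: 8+3=11)
  J=2 → Machine 5 (load: 11+2=13)
Machine loads: [23, 22, 17, 17, 13]
Makespan = max = 23 time units


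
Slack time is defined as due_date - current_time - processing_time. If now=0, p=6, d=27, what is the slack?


Slack = due - current_time - processing
= 27 - 0 - 6
= 21


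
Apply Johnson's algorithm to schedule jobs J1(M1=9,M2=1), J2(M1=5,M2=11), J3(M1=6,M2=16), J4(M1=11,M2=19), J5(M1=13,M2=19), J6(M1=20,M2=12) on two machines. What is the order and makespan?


Johnson's rule:
Group 1 (M1≤M2, sort by M1): ['J2', 'J3', 'J4', 'J5']
Group 2 (M1>M2, sort desc M2): ['J6', 'J1']
Sequence: J2 → J3 → J4 → J5 → J6 → J1
Makespan calculation:
  J2: M1 done=5, M2 done=16
  J3: M1 done=11, M2 done=32
  J4: M1 done=22, M2 done=51
  J5: M1 done=35, M2 done=70
  J6: M1 done=55, M2 done=82
  J1: M1 done=64, M2 done=83
= Sequence: J2 → J3 → J4 → J5 → J6 → J1, Makespan: 83


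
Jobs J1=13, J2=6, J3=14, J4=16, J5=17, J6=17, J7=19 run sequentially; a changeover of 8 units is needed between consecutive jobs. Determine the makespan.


Makespan = Σ processing + (n-1) × setup
= (13 + 6 + 14 + 16 + 17 + 17 + 19) + (7-1)×8
= 102 + 48
= 150 time units


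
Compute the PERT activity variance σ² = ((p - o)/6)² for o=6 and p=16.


σ² = ((p - o) / 6)² = (p - o)² / 36
= (16 - 6)² / 36
= 10² / 36
= 100 / 36
= 2.7778


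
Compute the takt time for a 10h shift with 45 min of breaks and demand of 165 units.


Available = 10×60 - 45 = 555 min
Takt time = 555 / 165
= 3.36 min/unit


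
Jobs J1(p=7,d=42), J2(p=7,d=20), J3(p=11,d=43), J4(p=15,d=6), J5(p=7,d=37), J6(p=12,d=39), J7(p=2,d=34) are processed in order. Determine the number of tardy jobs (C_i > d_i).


Completion vs due date:
  J1: C=7, d=42 → on time
  J2: C=14, d=20 → on time
  J3: C=25, d=43 → on time
  J4: C=40, d=6 → TARDY
  J5: C=47, d=37 → TARDY
  J6: C=59, d=39 → TARDY
  J7: C=61, d=34 → TARDY
Tardy jobs: J4, J5, J6, J7
Count = 4


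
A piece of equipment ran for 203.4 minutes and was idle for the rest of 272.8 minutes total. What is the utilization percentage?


Utilization = busy / total × 100
= 203.4 / 272.8 × 100
= 74.6%


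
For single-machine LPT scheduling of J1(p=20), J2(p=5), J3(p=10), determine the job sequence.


LPT: sort by longest processing time first
  J1: p=20
  J3: p=10
  J2: p=5
Order: J1 → J3 → J2


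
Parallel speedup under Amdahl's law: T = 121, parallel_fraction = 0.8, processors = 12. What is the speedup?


Amdahl's law: T_p = T × ((1-p) + p/N)
= 121 × ((1-0.8) + 0.8/12)
= 121 × (0.20 + 0.0667)
= 121 × 0.2667
= 32.27
Speedup = 121/32.27
= 3.75×


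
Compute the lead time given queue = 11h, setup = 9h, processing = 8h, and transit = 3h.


Lead time = queue + setup + processing + transit
= 11 + 9 + 8 + 3
= 31 hours


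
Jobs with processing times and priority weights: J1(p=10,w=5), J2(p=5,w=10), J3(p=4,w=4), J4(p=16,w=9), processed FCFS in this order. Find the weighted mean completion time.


Completion times:
  J1: C=10, w×C=5×10=50
  J2: C=15, w×C=10×15=150
  J3: C=19, w×C=4×19=76
  J4: C=35, w×C=9×35=315
Sum w×C = 591
Sum w = 28
Weighted avg = 591/28
= 21.11


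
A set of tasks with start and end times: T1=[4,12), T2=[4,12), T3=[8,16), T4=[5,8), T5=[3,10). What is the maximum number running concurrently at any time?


Check each time point for overlaps:
  t=5: 4 tasks active (T1, T2, T4, T5)
Max concurrent = 4


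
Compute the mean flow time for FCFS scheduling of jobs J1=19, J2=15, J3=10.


Completion times:
  J1: completes at 19
  J2: completes at 34
  J3: completes at 44
Sum = 97
Average = 97/3
= 32.33


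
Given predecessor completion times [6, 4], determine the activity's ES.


ES = max of all predecessor completion times
Predecessors: [6, 4]
ES = max(6, 4)
= 6


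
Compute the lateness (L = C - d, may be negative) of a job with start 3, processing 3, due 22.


Completion = 3 + 3 = 6
Lateness = C - d = 6 - 22
= -16


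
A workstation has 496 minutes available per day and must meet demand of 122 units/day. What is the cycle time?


Cycle time = available time / demand
= 496 / 122
= 4.07 min/unit


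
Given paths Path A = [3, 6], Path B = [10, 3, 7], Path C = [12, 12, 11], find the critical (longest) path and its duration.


Path A: 3 + 6 = 9
Path B: 10 + 3 + 7 = 20
Path C: 12 + 12 + 11 = 35
Critical path = longest = max(9, 20, 35)
= 35 (Path C)


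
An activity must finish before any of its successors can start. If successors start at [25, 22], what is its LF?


LF = min of all successor start times
Successors start at: [25, 22]
LF = min(25, 22)
= 22


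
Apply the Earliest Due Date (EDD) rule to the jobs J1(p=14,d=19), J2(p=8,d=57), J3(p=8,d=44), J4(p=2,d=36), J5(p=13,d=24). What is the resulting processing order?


EDD: sort by earliest due date
  J1: d=19, p=14
  J5: d=24, p=13
  J4: d=36, p=2
  J3: d=44, p=8
  J2: d=57, p=8
Order: J1 → J5 → J4 → J3 → J2


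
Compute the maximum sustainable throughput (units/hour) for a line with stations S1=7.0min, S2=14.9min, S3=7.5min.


Bottleneck = longest station time
Station times: [7.0, 14.9, 7.5]
Max = 14.9 min
Rate = 60 / 14.9
= 4.03 units/hour (bottleneck: 14.9min)


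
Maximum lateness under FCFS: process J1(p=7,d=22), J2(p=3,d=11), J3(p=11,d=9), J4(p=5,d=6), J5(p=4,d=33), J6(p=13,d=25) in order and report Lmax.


Lateness per job (L = C - d):
  J1: C=7, d=22, L=-15
  J2: C=10, d=11, L=-1
  J3: C=21, d=9, L=12
  J4: C=26, d=6, L=20
  J5: C=30, d=33, L=-3
  J6: C=43, d=25, L=18
Lmax = max(-15, -1, 12, 20, -3, 18)
= 20


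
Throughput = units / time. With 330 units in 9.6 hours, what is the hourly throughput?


Throughput = units / time
= 330 / 9.6
= 34.4 units/hour


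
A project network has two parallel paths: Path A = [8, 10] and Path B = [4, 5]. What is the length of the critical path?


Path A: 8 + 10 = 18
Path B: 4 + 5 = 9
Critical path = longest = max(18, 9)
= 18 (Path A)


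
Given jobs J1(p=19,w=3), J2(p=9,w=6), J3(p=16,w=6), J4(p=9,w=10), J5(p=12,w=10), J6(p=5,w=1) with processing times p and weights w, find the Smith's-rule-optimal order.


WSPT (Smith's rule): sort by p/w ascending
  J4: p/w = 9/10 = 0.900
  J5: p/w = 12/10 = 1.200
  J2: p/w = 9/6 = 1.500
  J3: p/w = 16/6 = 2.667
  J6: p/w = 5/1 = 5.000
  J1: p/w = 19/3 = 6.333
Order: J4 → J5 → J2 → J3 → J6 → J1


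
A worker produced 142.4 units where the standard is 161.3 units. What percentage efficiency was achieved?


Efficiency = (actual / standard) × 100
= (142.4 / 161.3) × 100
= 88.3%


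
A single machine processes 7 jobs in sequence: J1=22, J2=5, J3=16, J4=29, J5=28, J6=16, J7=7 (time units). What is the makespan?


Sequential makespan: sum all processing times
= 22 + 5 + 16 + 29 + 28 + 16 + 7
= 123 time units


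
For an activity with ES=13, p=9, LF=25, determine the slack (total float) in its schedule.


EF = ES + duration = 13 + 9 = 22
LS = LF - duration = 25 - 9 = 16
Total Float = LF - EF = 25 - 22
(or LS - ES = 16 - 13)
= 3


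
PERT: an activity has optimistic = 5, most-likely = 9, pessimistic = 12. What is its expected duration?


te = (o + 4m + p) / 6
= (5 + 4×9 + 12) / 6
= (5 + 36 + 12) / 6
= 53 / 6
= 8.83


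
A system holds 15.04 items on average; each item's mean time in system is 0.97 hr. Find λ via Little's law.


Little's law: L = λW → λ = L / W
= 15.04 / 0.97
= 15.51 per hour


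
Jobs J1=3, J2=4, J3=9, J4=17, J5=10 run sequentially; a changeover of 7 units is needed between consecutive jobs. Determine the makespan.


Makespan = Σ processing + (n-1) × setup
= (3 + 4 + 9 + 17 + 10) + (5-1)×7
= 43 + 28
= 71 time units


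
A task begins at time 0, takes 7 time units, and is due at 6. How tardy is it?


Completion = start + processing = 0 + 7 = 7
Tardiness = max(0, C - d) = max(0, 7 - 6)
= max(0, 1)
= 1


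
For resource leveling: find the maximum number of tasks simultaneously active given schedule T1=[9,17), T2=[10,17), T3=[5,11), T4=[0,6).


Check each time point for overlaps:
  t=10: 3 tasks active (T1, T2, T3)
Max concurrent = 3


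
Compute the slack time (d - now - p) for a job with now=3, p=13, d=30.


Slack = due - current_time - processing
= 30 - 3 - 13
= 14


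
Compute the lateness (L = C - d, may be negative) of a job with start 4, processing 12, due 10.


Completion = 4 + 12 = 16
Lateness = C - d = 16 - 10
= 6


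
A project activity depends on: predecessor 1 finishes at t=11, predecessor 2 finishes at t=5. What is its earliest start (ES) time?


ES = max of all predecessor completion times
Predecessors: [11, 5]
ES = max(11, 5)
= 11


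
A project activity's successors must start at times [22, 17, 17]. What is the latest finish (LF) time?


LF = min of all successor start times
Successors start at: [22, 17, 17]
LF = min(22, 17, 17)
= 17


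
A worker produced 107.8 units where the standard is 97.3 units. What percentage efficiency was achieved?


Efficiency = (actual / standard) × 100
= (107.8 / 97.3) × 100
= 110.8%


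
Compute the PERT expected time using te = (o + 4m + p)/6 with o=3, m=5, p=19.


te = (o + 4m + p) / 6
= (3 + 4×5 + 19) / 6
= (3 + 20 + 19) / 6
= 42 / 6
= 7.00


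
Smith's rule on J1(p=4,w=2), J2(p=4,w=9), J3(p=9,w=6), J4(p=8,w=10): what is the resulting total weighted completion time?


WSPT order (by p/w): J2 → J4 → J3 → J1
  J2: C=4, w·C=9×4=36
  J4: C=12, w·C=10×12=120
  J3: C=21, w·C=6×21=126
  J1: C=25, w·C=2×25=50
Σ w·C = 332
= 332


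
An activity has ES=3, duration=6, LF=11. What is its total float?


EF = ES + duration = 3 + 6 = 9
LS = LF - duration = 11 - 6 = 5
Total Float = LF - EF = 11 - 9
(or LS - ES = 5 - 3)
= 2


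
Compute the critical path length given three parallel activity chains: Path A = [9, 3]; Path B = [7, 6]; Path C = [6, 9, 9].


Path A: 9 + 3 = 12
Path B: 7 + 6 = 13
Path C: 6 + 9 + 9 = 24
Critical path = longest = max(12, 13, 24)
= 24 (Path C)


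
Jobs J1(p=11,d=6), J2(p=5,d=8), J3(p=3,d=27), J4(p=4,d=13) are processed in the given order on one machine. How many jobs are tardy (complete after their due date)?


Completion vs due date:
  J1: C=11, d=6 → TARDY
  J2: C=16, d=8 → TARDY
  J3: C=19, d=27 → on time
  J4: C=23, d=13 → TARDY
Tardy jobs: J1, J2, J4
Count = 3


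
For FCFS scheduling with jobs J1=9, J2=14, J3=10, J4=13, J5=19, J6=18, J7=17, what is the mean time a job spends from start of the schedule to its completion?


Completion times:
  J1: completes at 9
  J2: completes at 23
  J3: completes at 33
  J4: completes at 46
  J5: completes at 65
  J6: completes at 83
  J7: completes at 100
Sum = 359
Average = 359/7
= 51.29


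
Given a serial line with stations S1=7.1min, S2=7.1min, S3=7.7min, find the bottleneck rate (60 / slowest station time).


Bottleneck = longest station time
Station times: [7.1, 7.1, 7.7]
Max = 7.7 min
Rate = 60 / 7.7
= 7.79 units/hour (bottleneck: 7.7min)


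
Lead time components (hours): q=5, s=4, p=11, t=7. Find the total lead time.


Lead time = queue + setup + processing + transit
= 5 + 4 + 11 + 7
= 27 hours


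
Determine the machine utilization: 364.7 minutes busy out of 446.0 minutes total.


Utilization = busy / total × 100
= 364.7 / 446.0 × 100
= 81.8%


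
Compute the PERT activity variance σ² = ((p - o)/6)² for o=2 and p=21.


σ² = ((p - o) / 6)² = (p - o)² / 36
= (21 - 2)² / 36
= 19² / 36
= 361 / 36
= 10.0278


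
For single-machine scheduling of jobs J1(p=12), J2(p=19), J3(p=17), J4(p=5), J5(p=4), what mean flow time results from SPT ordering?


SPT order: J5 → J4 → J1 → J3 → J2
Completion times:
  J5: C=4
  J4: C=9
  J1: C=21
  J3: C=38
  J2: C=57
Sum = 129, n = 5
Mean flow = 129/5
= 25.80


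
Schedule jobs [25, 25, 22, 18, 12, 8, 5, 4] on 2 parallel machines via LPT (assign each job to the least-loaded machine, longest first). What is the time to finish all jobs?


Jobs (LPT sorted): [25, 25, 22, 18, 12, 8, 5, 4]
Machines: 2
  J=25 → Machine 1 (load: 0+25=25)
  J=25 → Machine 2 (load: 0+25=25)
  J=22 → Machine 1 (load: 25+22=47)
  J=18 → Machine 2 (load: 25+18=43)
  J=12 → Machine 2 (load: 43+12=55)
  J=8 → Machine 1 (load: 47+8=55)
  J=5 → Machine 1 (load: 55+5=60)
  J=4 → Machine 2 (load: 55+4=59)
Machine loads: [60, 59]
Makespan = max = 60 time units


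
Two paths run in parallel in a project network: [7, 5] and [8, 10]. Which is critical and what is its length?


Path A: 7 + 5 = 12
Path B: 8 + 10 = 18
Critical path = longest = max(12, 18)
= 18 (Path B)


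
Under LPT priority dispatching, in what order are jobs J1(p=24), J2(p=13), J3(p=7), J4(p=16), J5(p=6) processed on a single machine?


LPT: sort by longest processing time first
  J1: p=24
  J4: p=16
  J2: p=13
  J3: p=7
  J5: p=6
Order: J1 → J4 → J2 → J3 → J5


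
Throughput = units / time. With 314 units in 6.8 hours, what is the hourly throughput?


Throughput = units / time
= 314 / 6.8
= 46.2 units/hour


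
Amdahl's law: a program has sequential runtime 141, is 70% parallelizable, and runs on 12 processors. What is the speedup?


Amdahl's law: T_p = T × ((1-p) + p/N)
= 141 × ((1-0.7) + 0.7/12)
= 141 × (0.30 + 0.0583)
= 141 × 0.3583
= 50.53
Speedup = 141/50.53
= 2.79×


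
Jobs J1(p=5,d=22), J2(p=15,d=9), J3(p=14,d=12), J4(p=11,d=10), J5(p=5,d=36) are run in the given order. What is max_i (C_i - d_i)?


Lateness per job (L = C - d):
  J1: C=5, d=22, L=-17
  J2: C=20, d=9, L=11
  J3: C=34, d=12, L=22
  J4: C=45, d=10, L=35
  J5: C=50, d=36, L=14
Lmax = max(-17, 11, 22, 35, 14)
= 35


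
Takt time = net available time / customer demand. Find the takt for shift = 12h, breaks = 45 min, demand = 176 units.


Available = 12×60 - 45 = 675 min
Takt time = 675 / 176
= 3.84 min/unit


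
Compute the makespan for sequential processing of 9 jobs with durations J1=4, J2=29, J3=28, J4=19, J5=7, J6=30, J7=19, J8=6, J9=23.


Sequential makespan: sum all processing times
= 4 + 29 + 28 + 19 + 7 + 30 + 19 + 6 + 23
= 165 time units


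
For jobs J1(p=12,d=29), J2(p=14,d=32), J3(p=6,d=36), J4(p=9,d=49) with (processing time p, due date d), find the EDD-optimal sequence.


EDD: sort by earliest due date
  J1: d=29, p=12
  J2: d=32, p=14
  J3: d=36, p=6
  J4: d=49, p=9
Order: J1 → J2 → J3 → J4


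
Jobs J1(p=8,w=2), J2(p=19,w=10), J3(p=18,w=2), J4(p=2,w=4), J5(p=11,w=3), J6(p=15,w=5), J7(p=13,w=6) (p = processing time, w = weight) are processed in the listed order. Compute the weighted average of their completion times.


Completion times:
  J1: C=8, w×C=2×8=16
  J2: C=27, w×C=10×27=270
  J3: C=45, w×C=2×45=90
  J4: C=47, w×C=4×47=188
  J5: C=58, w×C=3×58=174
  J6: C=73, w×C=5×73=365
  J7: C=86, w×C=6×86=516
Sum w×C = 1619
Sum w = 32
Weighted avg = 1619/32
= 50.59


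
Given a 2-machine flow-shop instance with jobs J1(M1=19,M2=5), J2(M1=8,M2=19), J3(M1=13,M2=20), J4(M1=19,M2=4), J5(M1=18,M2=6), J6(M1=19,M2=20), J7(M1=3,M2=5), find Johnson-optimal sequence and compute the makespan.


Johnson's rule:
Group 1 (M1≤M2, sort by M1): ['J7', 'J2', 'J3', 'J6']
Group 2 (M1>M2, sort desc M2): ['J5', 'J1', 'J4']
Sequence: J7 → J2 → J3 → J6 → J5 → J1 → J4
Makespan calculation:
  J7: M1 done=3, M2 done=8
  J2: M1 done=11, M2 done=30
  J3: M1 done=24, M2 done=50
  J6: M1 done=43, M2 done=70
  J5: M1 done=61, M2 done=76
  J1: M1 done=80, M2 done=85
  J4: M1 done=99, M2 done=103
= Sequence: J7 → J2 → J3 → J6 → J5 → J1 → J4, Makespan: 103


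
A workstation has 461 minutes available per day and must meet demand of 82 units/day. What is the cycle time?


Cycle time = available time / demand
= 461 / 82
= 5.62 min/unit


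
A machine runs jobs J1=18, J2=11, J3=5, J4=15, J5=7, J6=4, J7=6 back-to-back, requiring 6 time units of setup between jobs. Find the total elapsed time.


Makespan = Σ processing + (n-1) × setup
= (18 + 11 + 5 + 15 + 7 + 4 + 6) + (7-1)×6
= 66 + 36
= 102 time units


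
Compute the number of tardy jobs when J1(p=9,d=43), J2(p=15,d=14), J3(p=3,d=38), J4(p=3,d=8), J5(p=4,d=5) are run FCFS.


Completion vs due date:
  J1: C=9, d=43 → on time
  J2: C=24, d=14 → TARDY
  J3: C=27, d=38 → on time
  J4: C=30, d=8 → TARDY
  J5: C=34, d=5 → TARDY
Tardy jobs: J2, J4, J5
Count = 3


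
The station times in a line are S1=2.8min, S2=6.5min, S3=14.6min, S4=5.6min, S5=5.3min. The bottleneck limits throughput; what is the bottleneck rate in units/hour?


Bottleneck = longest station time
Station times: [2.8, 6.5, 14.6, 5.6, 5.3]
Max = 14.6 min
Rate = 60 / 14.6
= 4.11 units/hour (bottleneck: 14.6min)


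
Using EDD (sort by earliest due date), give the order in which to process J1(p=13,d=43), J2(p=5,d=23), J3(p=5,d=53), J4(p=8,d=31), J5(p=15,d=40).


EDD: sort by earliest due date
  J2: d=23, p=5
  J4: d=31, p=8
  J5: d=40, p=15
  J1: d=43, p=13
  J3: d=53, p=5
Order: J2 → J4 → J5 → J1 → J3


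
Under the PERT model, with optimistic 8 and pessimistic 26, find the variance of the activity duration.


σ² = ((p - o) / 6)² = (p - o)² / 36
= (26 - 8)² / 36
= 18² / 36
= 324 / 36
= 9.0000


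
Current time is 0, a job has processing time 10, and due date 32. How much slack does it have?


Slack = due - current_time - processing
= 32 - 0 - 10
= 22


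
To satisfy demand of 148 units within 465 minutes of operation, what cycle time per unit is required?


Cycle time = available time / demand
= 465 / 148
= 3.14 min/unit


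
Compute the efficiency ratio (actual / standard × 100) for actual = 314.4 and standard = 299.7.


Efficiency = (actual / standard) × 100
= (314.4 / 299.7) × 100
= 104.9%


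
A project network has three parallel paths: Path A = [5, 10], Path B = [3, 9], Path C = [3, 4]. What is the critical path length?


Path A: 5 + 10 = 15
Path B: 3 + 9 = 12
Path C: 3 + 4 = 7
Critical path = longest = max(15, 12, 7)
= 15 (Path A)


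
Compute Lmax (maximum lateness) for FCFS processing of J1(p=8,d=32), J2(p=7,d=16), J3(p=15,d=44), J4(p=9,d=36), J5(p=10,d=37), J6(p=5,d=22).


Lateness per job (L = C - d):
  J1: C=8, d=32, L=-24
  J2: C=15, d=16, L=-1
  J3: C=30, d=44, L=-14
  J4: C=39, d=36, L=3
  J5: C=49, d=37, L=12
  J6: C=54, d=22, L=32
Lmax = max(-24, -1, -14, 3, 12, 32)
= 32


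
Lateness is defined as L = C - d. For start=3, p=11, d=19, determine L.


Completion = 3 + 11 = 14
Lateness = C - d = 14 - 19
= -5


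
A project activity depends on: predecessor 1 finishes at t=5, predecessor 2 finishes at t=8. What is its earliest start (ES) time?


ES = max of all predecessor completion times
Predecessors: [5, 8]
ES = max(5, 8)
= 8


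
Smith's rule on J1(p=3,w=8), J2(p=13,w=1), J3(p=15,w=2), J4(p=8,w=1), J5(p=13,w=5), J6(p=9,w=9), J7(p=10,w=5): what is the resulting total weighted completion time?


WSPT order (by p/w): J1 → J6 → J7 → J5 → J3 → J4 → J2
  J1: C=3, w·C=8×3=24
  J6: C=12, w·C=9×12=108
  J7: C=22, w·C=5×22=110
  J5: C=35, w·C=5×35=175
  J3: C=50, w·C=2×50=100
  J4: C=58, w·C=1×58=58
  J2: C=71, w·C=1×71=71
Σ w·C = 646
= 646


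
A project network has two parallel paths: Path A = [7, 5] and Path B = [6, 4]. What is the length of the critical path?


Path A: 7 + 5 = 12
Path B: 6 + 4 = 10
Critical path = longest = max(12, 10)
= 12 (Path A)


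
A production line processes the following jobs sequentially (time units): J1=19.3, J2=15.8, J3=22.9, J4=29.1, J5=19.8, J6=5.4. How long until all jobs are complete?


Sequential makespan: sum all processing times
= 19.3 + 15.8 + 22.9 + 29.1 + 19.8 + 5.4
= 112.3 time units


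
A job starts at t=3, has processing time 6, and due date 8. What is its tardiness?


Completion = start + processing = 3 + 6 = 9
Tardiness = max(0, C - d) = max(0, 9 - 8)
= max(0, 1)
= 1


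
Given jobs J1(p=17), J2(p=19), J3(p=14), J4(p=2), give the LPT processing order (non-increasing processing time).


LPT: sort by longest processing time first
  J2: p=19
  J1: p=17
  J3: p=14
  J4: p=2
Order: J2 → J1 → J3 → J4


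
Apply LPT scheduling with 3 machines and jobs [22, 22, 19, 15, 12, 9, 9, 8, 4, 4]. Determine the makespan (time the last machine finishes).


Jobs (LPT sorted): [22, 22, 19, 15, 12, 9, 9, 8, 4, 4]
Machines: 3
  J=22 → Machine 1 (load: 0+22=22)
  J=22 → Machine 2 (load: 0+22=22)
  J=19 → Machine 3 (load: 0+19=19)
  J=15 → Machine 3 (load: 19+15=34)
  J=12 → Machine 1 (load: 22+12=34)
  J=9 → Machine 2 (load: 22+9=31)
  J=9 → Machine 2 (load: 31+9=40)
  J=8 → Machine 1 (load: 34+8=42)
  J=4 → Machine 3 (load: 34+4=38)
  J=4 → Machine 3 (load: 38+4=42)
Machine loads: [42, 40, 42]
Makespan = max = 42 time units


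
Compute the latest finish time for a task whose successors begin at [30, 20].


LF = min of all successor start times
Successors start at: [30, 20]
LF = min(30, 20)
= 20


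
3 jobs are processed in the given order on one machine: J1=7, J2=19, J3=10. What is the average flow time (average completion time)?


Completion times:
  J1: completes at 7
  J2: completes at 26
  J3: completes at 36
Sum = 69
Average = 69/3
= 23.00


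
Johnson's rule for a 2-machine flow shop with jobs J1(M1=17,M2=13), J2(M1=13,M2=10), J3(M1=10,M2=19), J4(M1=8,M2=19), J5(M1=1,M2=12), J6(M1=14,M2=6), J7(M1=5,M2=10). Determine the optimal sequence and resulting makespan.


Johnson's rule:
Group 1 (M1≤M2, sort by M1): ['J5', 'J7', 'J4', 'J3']
Group 2 (M1>M2, sort desc M2): ['J1', 'J2', 'J6']
Sequence: J5 → J7 → J4 → J3 → J1 → J2 → J6
Makespan calculation:
  J5: M1 done=1, M2 done=13
  J7: M1 done=6, M2 done=23
  J4: M1 done=14, M2 done=42
  J3: M1 done=24, M2 done=61
  J1: M1 done=41, M2 done=74
  J2: M1 done=54, M2 done=84
  J6: M1 done=68, M2 done=90
= Sequence: J5 → J7 → J4 → J3 → J1 → J2 → J6, Makespan: 90


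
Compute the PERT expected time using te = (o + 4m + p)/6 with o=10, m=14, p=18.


te = (o + 4m + p) / 6
= (10 + 4×14 + 18) / 6
= (10 + 56 + 18) / 6
= 84 / 6
= 14.00


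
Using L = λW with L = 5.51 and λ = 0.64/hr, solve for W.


Little's law: L = λW → W = L / λ
= 5.51 / 0.64
= 8.61 hours


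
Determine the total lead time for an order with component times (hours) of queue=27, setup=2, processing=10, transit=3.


Lead time = queue + setup + processing + transit
= 27 + 2 + 10 + 3
= 42 hours
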